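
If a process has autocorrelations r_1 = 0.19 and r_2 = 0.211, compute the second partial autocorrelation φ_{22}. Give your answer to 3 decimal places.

φ_{22} = (r_2 − r_1²) / (1 − r_1²)
r_1² = (0.19)² = 0.0361
Numerator = 0.211 − 0.0361 = 0.1749; denominator = 1 − 0.0361 = 0.9639
φ_{22} = 0.1749 / 0.9639 = 0.181

0.181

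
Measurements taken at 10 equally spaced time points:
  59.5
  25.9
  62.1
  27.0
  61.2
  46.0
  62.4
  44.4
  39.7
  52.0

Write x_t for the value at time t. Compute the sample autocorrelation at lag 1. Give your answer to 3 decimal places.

-0.716

Mean x̄ = (59.5 + 25.9 + 62.1 + 27.0 + 61.2 + 46.0 + 62.4 + 44.4 + 39.7 + 52.0)/10 = 48.0200
Numerator Σ_{t=1}^{9}(x_t−x̄)(x_{t+1}−x̄) = -1249.1144
Denominator Σ(x_t−x̄)² = 1743.9160
r_1 = -1249.1144 / 1743.9160 = -0.716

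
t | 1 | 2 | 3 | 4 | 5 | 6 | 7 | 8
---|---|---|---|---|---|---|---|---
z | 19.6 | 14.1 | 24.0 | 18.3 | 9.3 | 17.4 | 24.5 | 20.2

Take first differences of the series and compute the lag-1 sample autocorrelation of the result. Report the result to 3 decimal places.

-0.283

First differences Δz: -5.5, 9.9, -5.7, -9.0, 8.1, 7.1, -4.3
Mean of differences = 0.0857
Numerator Σ(Δz_t−Δz̄)(Δz_{t+1}−Δz̄) = -106.3988
Denominator Σ(Δz_t−Δz̄)² = 376.2086
r_1(Δz) = -106.3988 / 376.2086 = -0.283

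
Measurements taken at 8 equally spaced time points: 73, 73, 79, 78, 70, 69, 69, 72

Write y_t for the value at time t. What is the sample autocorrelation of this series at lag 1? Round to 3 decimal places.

Mean ȳ = (73 + 73 + 79 + 78 + 70 + 69 + 69 + 72)/8 = 72.8750
Deviations from mean: 0.1250, 0.1250, 6.1250, 5.1250, -2.8750, -3.8750, -3.8750, -0.8750
Σ(y_t−ȳ)(y_{t+1}−ȳ) = (0.0156) + (0.7656) + (31.3906) + (-14.7344) + (11.1406) + (15.0156) + (3.3906) = 46.9844
Denominator Σ(y_t−ȳ)² = 102.8750
r_1 = 46.9844 / 102.8750 = 0.457

0.457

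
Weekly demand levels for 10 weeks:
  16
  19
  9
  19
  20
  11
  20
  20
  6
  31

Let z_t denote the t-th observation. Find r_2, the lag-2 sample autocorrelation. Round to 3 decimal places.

-0.052

Mean z̄ = (16 + 19 + 9 + 19 + 20 + 11 + 20 + 20 + 6 + 31)/10 = 17.1000
Numerator Σ_{t=1}^{8}(z_t−z̄)(z_{t+2}−z̄) = -23.7200
Denominator Σ(z_t−z̄)² = 452.9000
r_2 = -23.7200 / 452.9000 = -0.052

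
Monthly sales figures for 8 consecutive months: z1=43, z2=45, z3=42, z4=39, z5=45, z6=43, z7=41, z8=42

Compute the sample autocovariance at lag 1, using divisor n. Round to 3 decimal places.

Mean z̄ = (43 + 45 + 42 + 39 + 45 + 43 + 41 + 42)/8 = 42.5000
Σ_{t=1}^{7}(z_t−z̄)(z_{t+1}−z̄) = -5.7500
γ_1 = -5.7500 / 8 = -0.719

-0.719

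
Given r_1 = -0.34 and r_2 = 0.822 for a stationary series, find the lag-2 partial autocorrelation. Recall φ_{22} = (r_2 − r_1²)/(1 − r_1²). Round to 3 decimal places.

0.799

φ_{22} = (r_2 − r_1²) / (1 − r_1²)
r_1² = (-0.34)² = 0.1156
Numerator = 0.822 − 0.1156 = 0.7064; denominator = 1 − 0.1156 = 0.8844
φ_{22} = 0.7064 / 0.8844 = 0.799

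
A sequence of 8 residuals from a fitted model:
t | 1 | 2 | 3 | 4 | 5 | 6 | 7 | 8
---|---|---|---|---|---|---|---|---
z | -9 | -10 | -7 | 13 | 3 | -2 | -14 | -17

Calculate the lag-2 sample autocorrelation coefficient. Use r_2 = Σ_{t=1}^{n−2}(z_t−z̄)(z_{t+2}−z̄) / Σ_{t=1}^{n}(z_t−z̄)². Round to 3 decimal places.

Mean z̄ = (-9 − 10 − 7 + 13 + 3 − 2 − 14 − 17)/8 = -5.3750
Numerator Σ_{t=1}^{6}(z_t−z̄)(z_{t+2}−z̄) = -142.1563
Denominator Σ(z_t−z̄)² = 665.8750
r_2 = -142.1563 / 665.8750 = -0.213

-0.213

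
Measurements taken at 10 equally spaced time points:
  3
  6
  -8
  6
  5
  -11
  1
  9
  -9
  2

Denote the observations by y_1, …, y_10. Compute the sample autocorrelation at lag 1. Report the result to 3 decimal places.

-0.446

Mean ȳ = (3 + 6 − 8 + 6 + 5 − 11 + 1 + 9 − 9 + 2)/10 = 0.4000
Numerator Σ_{t=1}^{9}(y_t−ȳ)(y_{t+1}−ȳ) = -203.7600
Denominator Σ(y_t−ȳ)² = 456.4000
r_1 = -203.7600 / 456.4000 = -0.446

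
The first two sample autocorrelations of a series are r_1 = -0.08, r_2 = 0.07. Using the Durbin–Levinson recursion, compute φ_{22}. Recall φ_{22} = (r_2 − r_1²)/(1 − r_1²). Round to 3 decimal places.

φ_{22} = (r_2 − r_1²) / (1 − r_1²)
r_1² = (-0.08)² = 0.0064
Numerator = 0.07 − 0.0064 = 0.0636; denominator = 1 − 0.0064 = 0.9936
φ_{22} = 0.0636 / 0.9936 = 0.064

0.064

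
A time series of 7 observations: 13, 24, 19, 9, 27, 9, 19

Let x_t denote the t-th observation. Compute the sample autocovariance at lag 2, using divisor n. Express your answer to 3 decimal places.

5.627

Mean x̄ = (13 + 24 + 19 + 9 + 27 + 9 + 19)/7 = 17.1429
Σ_{t=1}^{5}(x_t−x̄)(x_{t+2}−x̄) = 39.3878
γ_2 = 39.3878 / 7 = 5.627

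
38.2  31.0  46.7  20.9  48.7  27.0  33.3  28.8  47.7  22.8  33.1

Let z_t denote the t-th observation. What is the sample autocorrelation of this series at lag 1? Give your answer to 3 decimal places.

-0.746

Mean z̄ = (38.2 + 31.0 + 46.7 + 20.9 + 48.7 + 27.0 + 33.3 + 28.8 + 47.7 + 22.8 + 33.1)/11 = 34.3818
Numerator Σ_{t=1}^{10}(z_t−z̄)(z_{t+1}−z̄) = -719.0894
Denominator Σ(z_t−z̄)² = 964.4964
r_1 = -719.0894 / 964.4964 = -0.746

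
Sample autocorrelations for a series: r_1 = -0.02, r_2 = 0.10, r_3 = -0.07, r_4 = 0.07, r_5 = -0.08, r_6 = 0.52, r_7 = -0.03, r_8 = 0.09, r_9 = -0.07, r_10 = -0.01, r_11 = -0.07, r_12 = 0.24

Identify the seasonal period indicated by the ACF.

The largest autocorrelation is r_6 = 0.52, with a weaker echo at lag 12 (0.24); the remaining lags stay at or below 0.10.
The dominant spike at lag 6 indicates a seasonal period of 6.

6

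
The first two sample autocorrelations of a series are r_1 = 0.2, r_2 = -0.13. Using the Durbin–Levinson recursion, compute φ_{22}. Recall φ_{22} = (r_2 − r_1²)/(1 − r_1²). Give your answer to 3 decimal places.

-0.177

φ_{22} = (r_2 − r_1²) / (1 − r_1²)
r_1² = (0.2)² = 0.04
Numerator = -0.13 − 0.0400 = -0.1700; denominator = 1 − 0.0400 = 0.9600
φ_{22} = -0.1700 / 0.9600 = -0.177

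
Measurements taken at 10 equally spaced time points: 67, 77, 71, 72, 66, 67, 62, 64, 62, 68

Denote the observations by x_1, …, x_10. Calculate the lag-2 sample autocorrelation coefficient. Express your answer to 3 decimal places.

Mean x̄ = (67 + 77 + 71 + 72 + 66 + 67 + 62 + 64 + 62 + 68)/10 = 67.6000
Numerator Σ_{t=1}^{8}(x_t−x̄)(x_{t+2}−x̄) = 72.2800
Denominator Σ(x_t−x̄)² = 198.4000
r_2 = 72.2800 / 198.4000 = 0.364

0.364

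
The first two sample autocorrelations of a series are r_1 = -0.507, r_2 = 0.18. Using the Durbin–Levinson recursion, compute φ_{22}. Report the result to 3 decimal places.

φ_{22} = (r_2 − r_1²) / (1 − r_1²)
r_1² = (-0.507)² = 0.257049
Numerator = 0.18 − 0.2570 = -0.0770; denominator = 1 − 0.2570 = 0.7430
φ_{22} = -0.0770 / 0.7430 = -0.104

-0.104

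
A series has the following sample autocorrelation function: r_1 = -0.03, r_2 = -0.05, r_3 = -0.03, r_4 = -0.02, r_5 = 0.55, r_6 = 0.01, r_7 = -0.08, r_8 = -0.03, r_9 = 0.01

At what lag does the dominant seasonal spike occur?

5

The largest autocorrelation is r_5 = 0.55; the remaining lags stay at or below 0.01.
The dominant spike at lag 5 indicates a seasonal period of 5.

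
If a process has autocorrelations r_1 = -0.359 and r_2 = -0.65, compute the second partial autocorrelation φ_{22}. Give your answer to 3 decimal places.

φ_{22} = (r_2 − r_1²) / (1 − r_1²)
r_1² = (-0.359)² = 0.128881
Numerator = -0.65 − 0.1289 = -0.7789; denominator = 1 − 0.1289 = 0.8711
φ_{22} = -0.7789 / 0.8711 = -0.894

-0.894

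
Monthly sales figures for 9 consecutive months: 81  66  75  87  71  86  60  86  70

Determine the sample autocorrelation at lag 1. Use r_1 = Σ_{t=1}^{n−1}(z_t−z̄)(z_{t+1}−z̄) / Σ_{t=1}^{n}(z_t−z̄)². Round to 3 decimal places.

-0.702

Mean z̄ = (81 + 66 + 75 + 87 + 71 + 86 + 60 + 86 + 70)/9 = 75.7778
Numerator Σ_{t=1}^{8}(z_t−z̄)(z_{t+1}−z̄) = -536.2716
Denominator Σ(z_t−z̄)² = 763.5556
r_1 = -536.2716 / 763.5556 = -0.702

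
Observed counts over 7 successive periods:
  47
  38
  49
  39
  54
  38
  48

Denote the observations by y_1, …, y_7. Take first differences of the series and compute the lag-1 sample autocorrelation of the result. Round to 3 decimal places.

First differences Δy: -9, 11, -10, 15, -16, 10
Mean of differences = 0.1667
Numerator Σ(Δy_t−Δȳ)(Δy_{t+1}−Δȳ) = -759.0278
Denominator Σ(Δy_t−Δȳ)² = 882.8333
r_1(Δy) = -759.0278 / 882.8333 = -0.860

-0.860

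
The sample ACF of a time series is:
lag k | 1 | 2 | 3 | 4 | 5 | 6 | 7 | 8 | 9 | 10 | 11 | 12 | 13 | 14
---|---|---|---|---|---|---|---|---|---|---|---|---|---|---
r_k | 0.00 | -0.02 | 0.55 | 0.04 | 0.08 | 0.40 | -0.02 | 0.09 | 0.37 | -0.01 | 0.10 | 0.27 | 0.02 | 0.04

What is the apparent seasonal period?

The largest autocorrelation is r_3 = 0.55, with weaker echoes at lags 6 (0.40), 9 (0.37) and 12 (0.27); the remaining lags stay at or below 0.10.
The dominant spike at lag 3 indicates a seasonal period of 3.

3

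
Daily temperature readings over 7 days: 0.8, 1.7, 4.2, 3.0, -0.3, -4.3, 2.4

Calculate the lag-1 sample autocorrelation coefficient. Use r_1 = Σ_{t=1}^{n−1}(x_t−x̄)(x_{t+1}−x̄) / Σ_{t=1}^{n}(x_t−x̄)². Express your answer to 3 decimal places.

Mean x̄ = (0.8 + 1.7 + 4.2 + 3.0 − 0.3 − 4.3 + 2.4)/7 = 1.0714
Σ(x_t−x̄)(x_{t+1}−x̄) = (-0.1706) + (1.9665) + (6.0337) + (-2.6449) + (7.3665) + (-7.1363) = 5.4149
Denominator Σ(x_t−x̄)² = 46.4743
r_1 = 5.4149 / 46.4743 = 0.117

0.117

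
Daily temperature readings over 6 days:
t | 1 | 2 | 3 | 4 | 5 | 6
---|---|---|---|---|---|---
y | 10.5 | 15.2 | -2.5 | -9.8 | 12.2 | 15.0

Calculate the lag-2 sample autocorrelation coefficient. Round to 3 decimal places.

Mean ȳ = (10.5 + 15.2 − 2.5 − 9.8 + 12.2 + 15.0)/6 = 6.7667
Σ(y_t−ȳ)(y_{t+2}−ȳ) = (-34.5956) + (-139.7122) + (-50.3489) + (-136.3989) = -361.0556
Denominator Σ(y_t−ȳ)² = 542.6933
r_2 = -361.0556 / 542.6933 = -0.665

-0.665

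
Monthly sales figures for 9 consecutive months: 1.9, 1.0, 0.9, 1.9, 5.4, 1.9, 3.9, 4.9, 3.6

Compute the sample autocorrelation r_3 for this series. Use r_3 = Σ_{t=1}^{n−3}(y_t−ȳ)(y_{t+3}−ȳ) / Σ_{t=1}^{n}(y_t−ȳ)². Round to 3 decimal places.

0.070

Mean ȳ = (1.9 + 1.0 + 0.9 + 1.9 + 5.4 + 1.9 + 3.9 + 4.9 + 3.6)/9 = 2.8222
Numerator Σ_{t=1}^{6}(y_t−ȳ)(y_{t+3}−ȳ) = 1.5707
Denominator Σ(y_t−ȳ)² = 22.2956
r_3 = 1.5707 / 22.2956 = 0.070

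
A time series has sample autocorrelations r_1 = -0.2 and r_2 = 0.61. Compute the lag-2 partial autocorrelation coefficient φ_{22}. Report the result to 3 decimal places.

φ_{22} = (r_2 − r_1²) / (1 − r_1²)
r_1² = (-0.2)² = 0.04
Numerator = 0.61 − 0.0400 = 0.5700; denominator = 1 − 0.0400 = 0.9600
φ_{22} = 0.5700 / 0.9600 = 0.594

0.594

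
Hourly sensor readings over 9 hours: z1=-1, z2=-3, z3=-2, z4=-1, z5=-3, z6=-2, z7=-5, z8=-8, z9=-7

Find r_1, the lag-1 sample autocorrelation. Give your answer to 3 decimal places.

Mean z̄ = (-1 − 3 − 2 − 1 − 3 − 2 − 5 − 8 − 7)/9 = -3.5556
Numerator Σ_{t=1}^{8}(z_t−z̄)(z_{t+1}−z̄) = 28.0247
Denominator Σ(z_t−z̄)² = 52.2222
r_1 = 28.0247 / 52.2222 = 0.537

0.537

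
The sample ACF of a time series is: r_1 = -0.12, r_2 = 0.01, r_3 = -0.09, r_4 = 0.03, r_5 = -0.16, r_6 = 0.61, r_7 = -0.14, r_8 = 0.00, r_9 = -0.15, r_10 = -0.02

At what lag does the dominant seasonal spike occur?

6

The largest autocorrelation is r_6 = 0.61; the remaining lags stay at or below 0.03.
The dominant spike at lag 6 indicates a seasonal period of 6.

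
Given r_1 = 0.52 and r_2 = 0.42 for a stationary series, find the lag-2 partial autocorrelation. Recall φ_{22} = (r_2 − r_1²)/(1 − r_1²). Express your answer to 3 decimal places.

0.205

φ_{22} = (r_2 − r_1²) / (1 − r_1²)
r_1² = (0.52)² = 0.2704
Numerator = 0.42 − 0.2704 = 0.1496; denominator = 1 − 0.2704 = 0.7296
φ_{22} = 0.1496 / 0.7296 = 0.205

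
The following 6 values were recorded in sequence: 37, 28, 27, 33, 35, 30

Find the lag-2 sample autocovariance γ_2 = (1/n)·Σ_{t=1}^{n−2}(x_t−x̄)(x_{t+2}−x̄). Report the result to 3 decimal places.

Mean x̄ = (37 + 28 + 27 + 33 + 35 + 30)/6 = 31.6667
Σ_{t=1}^{4}(x_t−x̄)(x_{t+2}−x̄) = -47.5556
γ_2 = -47.5556 / 6 = -7.926

-7.926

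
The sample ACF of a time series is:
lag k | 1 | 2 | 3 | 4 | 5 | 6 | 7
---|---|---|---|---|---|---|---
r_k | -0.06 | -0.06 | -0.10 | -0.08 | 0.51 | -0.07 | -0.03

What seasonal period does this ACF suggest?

5

The largest autocorrelation is r_5 = 0.51; the remaining lags stay at or below -0.03.
The dominant spike at lag 5 indicates a seasonal period of 5.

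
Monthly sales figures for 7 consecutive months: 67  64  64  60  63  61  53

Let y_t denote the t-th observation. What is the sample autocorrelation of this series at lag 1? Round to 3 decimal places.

Mean ȳ = (67 + 64 + 64 + 60 + 63 + 61 + 53)/7 = 61.7143
Σ(y_t−ȳ)(y_{t+1}−ȳ) = (12.0816) + (5.2245) + (-3.9184) + (-2.2041) + (-0.9184) + (6.2245) = 16.4898
Denominator Σ(y_t−ȳ)² = 119.4286
r_1 = 16.4898 / 119.4286 = 0.138

0.138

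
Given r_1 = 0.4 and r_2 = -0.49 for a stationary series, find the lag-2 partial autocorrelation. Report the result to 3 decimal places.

-0.774

φ_{22} = (r_2 − r_1²) / (1 − r_1²)
r_1² = (0.4)² = 0.16
Numerator = -0.49 − 0.1600 = -0.6500; denominator = 1 − 0.1600 = 0.8400
φ_{22} = -0.6500 / 0.8400 = -0.774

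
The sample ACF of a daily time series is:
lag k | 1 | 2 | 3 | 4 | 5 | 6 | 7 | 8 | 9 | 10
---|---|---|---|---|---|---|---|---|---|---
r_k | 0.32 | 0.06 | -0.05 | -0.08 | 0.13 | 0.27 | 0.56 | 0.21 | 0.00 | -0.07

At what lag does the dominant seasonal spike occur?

7

The largest autocorrelation is r_7 = 0.56; the remaining lags stay at or below 0.32. The elevated value at lag 1 (0.32), dropping to 0.06 at lag 2, reflects decaying short-term dependence rather than seasonality.
The dominant spike at lag 7 indicates a seasonal period of 7.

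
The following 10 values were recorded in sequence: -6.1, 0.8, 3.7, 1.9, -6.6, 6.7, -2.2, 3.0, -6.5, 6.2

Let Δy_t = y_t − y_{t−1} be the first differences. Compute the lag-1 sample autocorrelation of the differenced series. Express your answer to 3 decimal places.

-0.631

First differences Δy: 6.9, 2.9, -1.8, -8.5, 13.3, -8.9, 5.2, -9.5, 12.7
Mean of differences = 1.3667
Numerator Σ(Δy_t−Δȳ)(Δy_{t+1}−Δȳ) = -409.5511
Denominator Σ(Δy_t−Δȳ)² = 649.3800
r_1(Δy) = -409.5511 / 649.3800 = -0.631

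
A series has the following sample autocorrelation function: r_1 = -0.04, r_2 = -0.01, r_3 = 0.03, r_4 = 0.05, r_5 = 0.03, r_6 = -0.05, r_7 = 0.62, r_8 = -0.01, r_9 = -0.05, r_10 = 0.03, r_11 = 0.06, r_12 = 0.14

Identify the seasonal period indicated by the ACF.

7

The largest autocorrelation is r_7 = 0.62; the remaining lags stay at or below 0.14.
The dominant spike at lag 7 indicates a seasonal period of 7.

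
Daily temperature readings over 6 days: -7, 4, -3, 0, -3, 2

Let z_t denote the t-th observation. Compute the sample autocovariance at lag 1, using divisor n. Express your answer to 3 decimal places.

Mean z̄ = (-7 + 4 − 3 + 0 − 3 + 2)/6 = -1.1667
Deviations: -5.8333, 5.1667, -1.8333, 1.1667, -1.8333, 3.1667
Σ_{t=1}^{5}(z_t−z̄)(z_{t+1}−z̄) = -49.6944
γ_1 = -49.6944 / 6 = -8.282

-8.282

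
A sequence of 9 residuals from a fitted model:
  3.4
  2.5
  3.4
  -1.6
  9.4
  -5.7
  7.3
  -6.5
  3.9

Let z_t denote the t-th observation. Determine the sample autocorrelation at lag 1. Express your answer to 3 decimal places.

-0.811

Mean z̄ = (3.4 + 2.5 + 3.4 − 1.6 + 9.4 − 5.7 + 7.3 − 6.5 + 3.9)/9 = 1.7889
Numerator Σ_{t=1}^{8}(z_t−z̄)(z_{t+1}−z̄) = -190.4123
Denominator Σ(z_t−z̄)² = 234.7289
r_1 = -190.4123 / 234.7289 = -0.811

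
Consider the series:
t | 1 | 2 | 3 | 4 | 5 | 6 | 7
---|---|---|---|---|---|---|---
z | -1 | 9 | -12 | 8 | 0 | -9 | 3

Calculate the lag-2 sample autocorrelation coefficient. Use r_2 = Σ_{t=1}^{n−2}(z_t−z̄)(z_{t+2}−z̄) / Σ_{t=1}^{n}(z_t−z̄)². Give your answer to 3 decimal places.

0.028

Mean z̄ = (-1 + 9 − 12 + 8 + 0 − 9 + 3)/7 = -0.2857
Numerator Σ_{t=1}^{5}(z_t−z̄)(z_{t+2}−z̄) = 10.6939
Denominator Σ(z_t−z̄)² = 379.4286
r_2 = 10.6939 / 379.4286 = 0.028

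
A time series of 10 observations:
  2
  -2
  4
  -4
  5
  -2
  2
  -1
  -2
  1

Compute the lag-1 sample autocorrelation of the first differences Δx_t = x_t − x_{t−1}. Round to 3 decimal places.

-0.879

First differences Δx: -4, 6, -8, 9, -7, 4, -3, -1, 3
Mean of differences = -0.1111
Numerator Σ(Δx_t−Δx̄)(Δx_{t+1}−Δx̄) = -247.0123
Denominator Σ(Δx_t−Δx̄)² = 280.8889
r_1(Δx) = -247.0123 / 280.8889 = -0.879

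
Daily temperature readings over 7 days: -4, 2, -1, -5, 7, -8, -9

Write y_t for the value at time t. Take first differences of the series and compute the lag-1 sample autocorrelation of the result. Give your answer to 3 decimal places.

-0.534

First differences Δy: 6, -3, -4, 12, -15, -1
Mean of differences = -0.8333
Numerator Σ(Δy_t−Δȳ)(Δy_{t+1}−Δȳ) = -228.0278
Denominator Σ(Δy_t−Δȳ)² = 426.8333
r_1(Δy) = -228.0278 / 426.8333 = -0.534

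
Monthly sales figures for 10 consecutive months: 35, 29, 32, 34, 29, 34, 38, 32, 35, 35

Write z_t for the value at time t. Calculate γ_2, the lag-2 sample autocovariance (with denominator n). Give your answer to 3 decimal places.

Mean z̄ = (35 + 29 + 32 + 34 + 29 + 34 + 38 + 32 + 35 + 35)/10 = 33.3000
Σ_{t=1}^{8}(z_t−z̄)(z_{t+2}−z̄) = -14.4800
γ_2 = -14.4800 / 10 = -1.448

-1.448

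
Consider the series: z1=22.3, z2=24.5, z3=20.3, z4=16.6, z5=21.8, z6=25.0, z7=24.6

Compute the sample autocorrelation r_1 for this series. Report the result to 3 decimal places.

Mean z̄ = (22.3 + 24.5 + 20.3 + 16.6 + 21.8 + 25.0 + 24.6)/7 = 22.1571
Deviations from mean: 0.1429, 2.3429, -1.8571, -5.5571, -0.3571, 2.8429, 2.4429
Numerator Σ_{t=1}^{6}(z_t−z̄)(z_{t+1}−z̄) = 14.2182
Denominator Σ(z_t−z̄)² = 54.0171
r_1 = 14.2182 / 54.0171 = 0.263

0.263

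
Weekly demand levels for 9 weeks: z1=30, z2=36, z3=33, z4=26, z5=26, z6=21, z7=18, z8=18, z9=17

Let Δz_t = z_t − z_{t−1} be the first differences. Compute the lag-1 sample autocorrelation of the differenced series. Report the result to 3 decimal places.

First differences Δz: 6, -3, -7, 0, -5, -3, 0, -1
Mean of differences = -1.6250
Numerator Σ(Δz_t−Δz̄)(Δz_{t+1}−Δz̄) = -13.8906
Denominator Σ(Δz_t−Δz̄)² = 107.8750
r_1(Δz) = -13.8906 / 107.8750 = -0.129

-0.129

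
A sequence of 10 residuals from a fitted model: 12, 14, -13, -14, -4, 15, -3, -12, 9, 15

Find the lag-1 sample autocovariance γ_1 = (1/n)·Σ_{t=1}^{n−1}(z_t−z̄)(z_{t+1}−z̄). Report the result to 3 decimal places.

Mean z̄ = (12 + 14 − 13 − 14 − 4 + 15 − 3 − 12 + 9 + 15)/10 = 1.9000
Σ_{t=1}^{9}(z_t−z̄)(z_{t+1}−z̄) = 193.5900
γ_1 = 193.5900 / 10 = 19.359

19.359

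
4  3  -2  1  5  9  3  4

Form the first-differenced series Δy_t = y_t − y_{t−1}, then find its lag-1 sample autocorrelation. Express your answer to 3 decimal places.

-0.115

First differences Δy: -1, -5, 3, 4, 4, -6, 1
Mean of differences = 0.0000
Numerator Σ(Δy_t−Δȳ)(Δy_{t+1}−Δȳ) = -12.0000
Denominator Σ(Δy_t−Δȳ)² = 104.0000
r_1(Δy) = -12.0000 / 104.0000 = -0.115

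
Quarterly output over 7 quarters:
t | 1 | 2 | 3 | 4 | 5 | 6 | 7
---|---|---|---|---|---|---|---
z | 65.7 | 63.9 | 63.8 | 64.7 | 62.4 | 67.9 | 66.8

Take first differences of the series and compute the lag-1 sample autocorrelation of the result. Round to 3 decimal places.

First differences Δz: -1.8, -0.1, 0.9, -2.3, 5.5, -1.1
Mean of differences = 0.1833
Numerator Σ(Δz_t−Δz̄)(Δz_{t+1}−Δz̄) = -21.4469
Denominator Σ(Δz_t−Δz̄)² = 40.6083
r_1(Δz) = -21.4469 / 40.6083 = -0.528

-0.528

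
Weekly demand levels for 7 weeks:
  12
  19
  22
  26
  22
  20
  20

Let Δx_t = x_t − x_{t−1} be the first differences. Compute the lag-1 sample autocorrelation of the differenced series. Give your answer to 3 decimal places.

First differences Δx: 7, 3, 4, -4, -2, 0
Mean of differences = 1.3333
Numerator Σ(Δx_t−Δx̄)(Δx_{t+1}−Δx̄) = 21.8889
Denominator Σ(Δx_t−Δx̄)² = 83.3333
r_1(Δx) = 21.8889 / 83.3333 = 0.263

0.263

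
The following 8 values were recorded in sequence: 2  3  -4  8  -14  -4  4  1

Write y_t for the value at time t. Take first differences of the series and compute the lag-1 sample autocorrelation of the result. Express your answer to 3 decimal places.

-0.610

First differences Δy: 1, -7, 12, -22, 10, 8, -3
Mean of differences = -0.1429
Numerator Σ(Δy_t−Δȳ)(Δy_{t+1}−Δȳ) = -518.8776
Denominator Σ(Δy_t−Δȳ)² = 850.8571
r_1(Δy) = -518.8776 / 850.8571 = -0.610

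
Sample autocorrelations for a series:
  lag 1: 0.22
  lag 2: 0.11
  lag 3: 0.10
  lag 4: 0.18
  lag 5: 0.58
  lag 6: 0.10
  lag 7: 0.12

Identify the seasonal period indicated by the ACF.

5

The largest autocorrelation is r_5 = 0.58; the remaining lags stay at or below 0.22. The elevated value at lag 1 (0.22), dropping to 0.11 at lag 2, reflects decaying short-term dependence rather than seasonality.
The dominant spike at lag 5 indicates a seasonal period of 5.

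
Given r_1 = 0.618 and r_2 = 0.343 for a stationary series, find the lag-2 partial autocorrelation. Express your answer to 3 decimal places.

-0.063

φ_{22} = (r_2 − r_1²) / (1 − r_1²)
r_1² = (0.618)² = 0.381924
Numerator = 0.343 − 0.3819 = -0.0389; denominator = 1 − 0.3819 = 0.6181
φ_{22} = -0.0389 / 0.6181 = -0.063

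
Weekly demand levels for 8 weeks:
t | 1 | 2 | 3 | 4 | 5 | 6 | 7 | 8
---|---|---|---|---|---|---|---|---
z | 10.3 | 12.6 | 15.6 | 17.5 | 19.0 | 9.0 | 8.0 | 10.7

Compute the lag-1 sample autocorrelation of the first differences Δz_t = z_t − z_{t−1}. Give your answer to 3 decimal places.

0.062

First differences Δz: 2.3, 3.0, 1.9, 1.5, -10.0, -1.0, 2.7
Mean of differences = 0.0571
Numerator Σ(Δz_t−Δz̄)(Δz_{t+1}−Δz̄) = 8.0096
Denominator Σ(Δz_t−Δz̄)² = 128.4171
r_1(Δz) = 8.0096 / 128.4171 = 0.062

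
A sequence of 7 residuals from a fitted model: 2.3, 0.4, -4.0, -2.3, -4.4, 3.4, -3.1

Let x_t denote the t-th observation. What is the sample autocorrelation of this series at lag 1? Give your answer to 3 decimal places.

-0.266

Mean x̄ = (2.3 + 0.4 − 4.0 − 2.3 − 4.4 + 3.4 − 3.1)/7 = -1.1000
Deviations from mean: 3.4000, 1.5000, -2.9000, -1.2000, -3.3000, 4.5000, -2.0000
Σ(x_t−x̄)(x_{t+1}−x̄) = (5.1000) + (-4.3500) + (3.4800) + (3.9600) + (-14.8500) + (-9.0000) = -15.6600
Denominator Σ(x_t−x̄)² = 58.8000
r_1 = -15.6600 / 58.8000 = -0.266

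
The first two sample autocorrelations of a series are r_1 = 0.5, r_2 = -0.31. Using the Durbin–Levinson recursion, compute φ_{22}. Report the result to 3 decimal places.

-0.747

φ_{22} = (r_2 − r_1²) / (1 − r_1²)
r_1² = (0.5)² = 0.25
Numerator = -0.31 − 0.2500 = -0.5600; denominator = 1 − 0.2500 = 0.7500
φ_{22} = -0.5600 / 0.7500 = -0.747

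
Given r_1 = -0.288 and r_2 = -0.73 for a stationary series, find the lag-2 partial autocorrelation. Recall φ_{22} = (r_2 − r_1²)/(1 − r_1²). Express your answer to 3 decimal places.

-0.886

φ_{22} = (r_2 − r_1²) / (1 − r_1²)
r_1² = (-0.288)² = 0.082944
Numerator = -0.73 − 0.0829 = -0.8129; denominator = 1 − 0.0829 = 0.9171
φ_{22} = -0.8129 / 0.9171 = -0.886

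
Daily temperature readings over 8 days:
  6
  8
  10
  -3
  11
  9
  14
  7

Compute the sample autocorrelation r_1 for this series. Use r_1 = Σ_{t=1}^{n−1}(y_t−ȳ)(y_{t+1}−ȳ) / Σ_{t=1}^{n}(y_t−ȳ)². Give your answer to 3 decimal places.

-0.295

Mean ȳ = (6 + 8 + 10 − 3 + 11 + 9 + 14 + 7)/8 = 7.7500
Deviations from mean: -1.7500, 0.2500, 2.2500, -10.7500, 3.2500, 1.2500, 6.2500, -0.7500
Σ(y_t−ȳ)(y_{t+1}−ȳ) = (-0.4375) + (0.5625) + (-24.1875) + (-34.9375) + (4.0625) + (7.8125) + (-4.6875) = -51.8125
Denominator Σ(y_t−ȳ)² = 175.5000
r_1 = -51.8125 / 175.5000 = -0.295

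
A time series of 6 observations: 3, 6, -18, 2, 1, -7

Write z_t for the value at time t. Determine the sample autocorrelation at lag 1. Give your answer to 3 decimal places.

Mean z̄ = (3 + 6 − 18 + 2 + 1 − 7)/6 = -2.1667
Deviations from mean: 5.1667, 8.1667, -15.8333, 4.1667, 3.1667, -4.8333
Σ(z_t−z̄)(z_{t+1}−z̄) = (42.1944) + (-129.3056) + (-65.9722) + (13.1944) + (-15.3056) = -155.1944
Denominator Σ(z_t−z̄)² = 394.8333
r_1 = -155.1944 / 394.8333 = -0.393

-0.393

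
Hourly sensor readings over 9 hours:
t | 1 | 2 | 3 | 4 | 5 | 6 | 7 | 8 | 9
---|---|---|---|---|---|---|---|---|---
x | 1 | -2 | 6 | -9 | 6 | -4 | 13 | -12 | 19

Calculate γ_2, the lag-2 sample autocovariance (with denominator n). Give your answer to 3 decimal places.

48.556

Mean x̄ = (1 − 2 + 6 − 9 + 6 − 4 + 13 − 12 + 19)/9 = 2.0000
Σ_{t=1}^{7}(x_t−x̄)(x_{t+2}−x̄) = 437.0000
γ_2 = 437.0000 / 9 = 48.556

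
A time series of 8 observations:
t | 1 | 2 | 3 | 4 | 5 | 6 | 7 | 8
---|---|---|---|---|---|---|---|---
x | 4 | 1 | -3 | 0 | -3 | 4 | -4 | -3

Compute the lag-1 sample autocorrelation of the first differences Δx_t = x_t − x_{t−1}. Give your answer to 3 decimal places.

-0.667

First differences Δx: -3, -4, 3, -3, 7, -8, 1
Mean of differences = -1.0000
Numerator Σ(Δx_t−Δx̄)(Δx_{t+1}−Δx̄) = -100.0000
Denominator Σ(Δx_t−Δx̄)² = 150.0000
r_1(Δx) = -100.0000 / 150.0000 = -0.667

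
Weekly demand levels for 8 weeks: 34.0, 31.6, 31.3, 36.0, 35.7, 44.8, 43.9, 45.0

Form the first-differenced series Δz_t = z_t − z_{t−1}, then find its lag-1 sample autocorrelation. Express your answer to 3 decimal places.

-0.375

First differences Δz: -2.4, -0.3, 4.7, -0.3, 9.1, -0.9, 1.1
Mean of differences = 1.5714
Numerator Σ(Δz_t−Δz̄)(Δz_{t+1}−Δz̄) = -35.8080
Denominator Σ(Δz_t−Δz̄)² = 95.5743
r_1(Δz) = -35.8080 / 95.5743 = -0.375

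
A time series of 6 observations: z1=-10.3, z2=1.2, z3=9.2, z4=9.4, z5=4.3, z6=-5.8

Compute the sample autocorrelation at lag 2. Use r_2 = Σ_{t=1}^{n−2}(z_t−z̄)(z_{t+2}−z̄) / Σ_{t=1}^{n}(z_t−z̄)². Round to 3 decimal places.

-0.394

Mean z̄ = (-10.3 + 1.2 + 9.2 + 9.4 + 4.3 − 5.8)/6 = 1.3333
Deviations from mean: -11.6333, -0.1333, 7.8667, 8.0667, 2.9667, -7.1333
Σ(z_t−z̄)(z_{t+2}−z̄) = (-91.5156) + (-1.0756) + (23.3378) + (-57.5422) = -126.7956
Denominator Σ(z_t−z̄)² = 321.9933
r_2 = -126.7956 / 321.9933 = -0.394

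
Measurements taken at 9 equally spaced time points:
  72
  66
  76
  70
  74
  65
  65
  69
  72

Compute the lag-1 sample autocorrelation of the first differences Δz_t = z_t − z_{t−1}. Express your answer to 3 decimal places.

First differences Δz: -6, 10, -6, 4, -9, 0, 4, 3
Mean of differences = 0.0000
Numerator Σ(Δz_t−Δz̄)(Δz_{t+1}−Δz̄) = -168.0000
Denominator Σ(Δz_t−Δz̄)² = 294.0000
r_1(Δz) = -168.0000 / 294.0000 = -0.571

-0.571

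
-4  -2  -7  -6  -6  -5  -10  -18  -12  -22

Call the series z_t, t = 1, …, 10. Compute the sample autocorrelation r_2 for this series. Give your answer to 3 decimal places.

0.351

Mean z̄ = (-4 − 2 − 7 − 6 − 6 − 5 − 10 − 18 − 12 − 22)/10 = -9.2000
Numerator Σ_{t=1}^{8}(z_t−z̄)(z_{t+2}−z̄) = 130.3200
Denominator Σ(z_t−z̄)² = 371.6000
r_2 = 130.3200 / 371.6000 = 0.351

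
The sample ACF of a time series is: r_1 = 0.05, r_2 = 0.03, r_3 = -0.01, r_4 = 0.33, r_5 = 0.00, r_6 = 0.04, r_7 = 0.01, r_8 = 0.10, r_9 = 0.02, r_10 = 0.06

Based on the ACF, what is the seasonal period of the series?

The largest autocorrelation is r_4 = 0.33; the remaining lags stay at or below 0.10.
The dominant spike at lag 4 indicates a seasonal period of 4.

4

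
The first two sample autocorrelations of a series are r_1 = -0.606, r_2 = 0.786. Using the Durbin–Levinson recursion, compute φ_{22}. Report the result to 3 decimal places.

0.662

φ_{22} = (r_2 − r_1²) / (1 − r_1²)
r_1² = (-0.606)² = 0.367236
Numerator = 0.786 − 0.3672 = 0.4188; denominator = 1 − 0.3672 = 0.6328
φ_{22} = 0.4188 / 0.6328 = 0.662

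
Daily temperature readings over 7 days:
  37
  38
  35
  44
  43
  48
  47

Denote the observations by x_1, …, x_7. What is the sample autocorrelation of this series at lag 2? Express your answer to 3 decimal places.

Mean x̄ = (37 + 38 + 35 + 44 + 43 + 48 + 47)/7 = 41.7143
Numerator Σ_{t=1}^{5}(x_t−x̄)(x_{t+2}−x̄) = 35.6939
Denominator Σ(x_t−x̄)² = 155.4286
r_2 = 35.6939 / 155.4286 = 0.230

0.230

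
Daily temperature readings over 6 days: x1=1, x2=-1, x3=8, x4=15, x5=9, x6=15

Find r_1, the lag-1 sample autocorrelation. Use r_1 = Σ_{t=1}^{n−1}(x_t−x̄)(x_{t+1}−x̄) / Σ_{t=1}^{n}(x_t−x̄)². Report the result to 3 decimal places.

0.336

Mean x̄ = (1 − 1 + 8 + 15 + 9 + 15)/6 = 7.8333
Numerator Σ_{t=1}^{5}(x_t−x̄)(x_{t+1}−x̄) = 76.8056
Denominator Σ(x_t−x̄)² = 228.8333
r_1 = 76.8056 / 228.8333 = 0.336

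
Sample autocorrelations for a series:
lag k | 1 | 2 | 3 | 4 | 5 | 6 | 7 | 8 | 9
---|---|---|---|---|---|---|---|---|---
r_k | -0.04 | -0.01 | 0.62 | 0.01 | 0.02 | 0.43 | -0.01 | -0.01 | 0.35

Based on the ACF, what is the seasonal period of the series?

3

The largest autocorrelation is r_3 = 0.62, with weaker echoes at lags 6 (0.43) and 9 (0.35); the remaining lags stay at or below 0.02.
The dominant spike at lag 3 indicates a seasonal period of 3.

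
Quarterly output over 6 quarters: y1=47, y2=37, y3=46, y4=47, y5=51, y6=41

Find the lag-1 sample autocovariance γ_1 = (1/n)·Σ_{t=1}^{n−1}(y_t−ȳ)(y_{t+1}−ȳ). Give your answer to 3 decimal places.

-5.644

Mean ȳ = (47 + 37 + 46 + 47 + 51 + 41)/6 = 44.8333
Σ_{t=1}^{5}(y_t−ȳ)(y_{t+1}−ȳ) = -33.8611
γ_1 = -33.8611 / 6 = -5.644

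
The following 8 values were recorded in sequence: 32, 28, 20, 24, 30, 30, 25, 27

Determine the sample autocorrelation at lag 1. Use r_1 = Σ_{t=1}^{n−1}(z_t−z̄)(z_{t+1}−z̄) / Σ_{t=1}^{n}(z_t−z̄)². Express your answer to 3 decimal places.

Mean z̄ = (32 + 28 + 20 + 24 + 30 + 30 + 25 + 27)/8 = 27.0000
Deviations from mean: 5.0000, 1.0000, -7.0000, -3.0000, 3.0000, 3.0000, -2.0000, 0.0000
Numerator Σ_{t=1}^{7}(z_t−z̄)(z_{t+1}−z̄) = 13.0000
Denominator Σ(z_t−z̄)² = 106.0000
r_1 = 13.0000 / 106.0000 = 0.123

0.123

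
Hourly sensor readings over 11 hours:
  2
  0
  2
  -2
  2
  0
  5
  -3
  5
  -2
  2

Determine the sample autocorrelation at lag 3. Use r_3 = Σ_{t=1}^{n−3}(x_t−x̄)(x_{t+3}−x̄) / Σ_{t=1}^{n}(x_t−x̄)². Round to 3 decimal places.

-0.569

Mean x̄ = (2 + 0 + 2 − 2 + 2 + 0 + 5 − 3 + 5 − 2 + 2)/11 = 1.0000
Numerator Σ_{t=1}^{8}(x_t−x̄)(x_{t+3}−x̄) = -41.0000
Denominator Σ(x_t−x̄)² = 72.0000
r_3 = -41.0000 / 72.0000 = -0.569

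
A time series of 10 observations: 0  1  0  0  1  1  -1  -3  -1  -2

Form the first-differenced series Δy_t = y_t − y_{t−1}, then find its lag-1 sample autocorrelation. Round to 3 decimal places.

-0.225

First differences Δy: 1, -1, 0, 1, 0, -2, -2, 2, -1
Mean of differences = -0.2222
Numerator Σ(Δy_t−Δȳ)(Δy_{t+1}−Δȳ) = -3.4938
Denominator Σ(Δy_t−Δȳ)² = 15.5556
r_1(Δy) = -3.4938 / 15.5556 = -0.225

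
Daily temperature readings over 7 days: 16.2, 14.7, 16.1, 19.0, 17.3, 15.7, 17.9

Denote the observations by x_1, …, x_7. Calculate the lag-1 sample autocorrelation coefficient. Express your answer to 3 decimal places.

Mean x̄ = (16.2 + 14.7 + 16.1 + 19.0 + 17.3 + 15.7 + 17.9)/7 = 16.7000
Deviations from mean: -0.5000, -2.0000, -0.6000, 2.3000, 0.6000, -1.0000, 1.2000
Σ(x_t−x̄)(x_{t+1}−x̄) = (1.0000) + (1.2000) + (-1.3800) + (1.3800) + (-0.6000) + (-1.2000) = 0.4000
Denominator Σ(x_t−x̄)² = 12.7000
r_1 = 0.4000 / 12.7000 = 0.031

0.031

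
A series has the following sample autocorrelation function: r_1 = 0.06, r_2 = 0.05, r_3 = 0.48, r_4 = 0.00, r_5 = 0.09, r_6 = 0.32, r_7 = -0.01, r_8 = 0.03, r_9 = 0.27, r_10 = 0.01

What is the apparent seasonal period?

3

The largest autocorrelation is r_3 = 0.48, with weaker echoes at lags 6 (0.32) and 9 (0.27); the remaining lags stay at or below 0.09.
The dominant spike at lag 3 indicates a seasonal period of 3.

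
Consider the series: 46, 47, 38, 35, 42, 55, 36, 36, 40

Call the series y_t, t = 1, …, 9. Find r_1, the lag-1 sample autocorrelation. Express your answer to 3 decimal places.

Mean ȳ = (46 + 47 + 38 + 35 + 42 + 55 + 36 + 36 + 40)/9 = 41.6667
Numerator Σ_{t=1}^{8}(y_t−ȳ)(y_{t+1}−ȳ) = -3.7778
Denominator Σ(y_t−ȳ)² = 350.0000
r_1 = -3.7778 / 350.0000 = -0.011

-0.011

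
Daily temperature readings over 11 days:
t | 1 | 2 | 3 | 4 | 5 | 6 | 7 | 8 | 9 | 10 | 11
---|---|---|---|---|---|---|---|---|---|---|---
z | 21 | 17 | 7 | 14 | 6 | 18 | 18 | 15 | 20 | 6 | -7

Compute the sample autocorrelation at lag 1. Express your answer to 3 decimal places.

0.144

Mean z̄ = (21 + 17 + 7 + 14 + 6 + 18 + 18 + 15 + 20 + 6 − 7)/11 = 12.2727
Numerator Σ_{t=1}^{10}(z_t−z̄)(z_{t+1}−z̄) = 102.3802
Denominator Σ(z_t−z̄)² = 712.1818
r_1 = 102.3802 / 712.1818 = 0.144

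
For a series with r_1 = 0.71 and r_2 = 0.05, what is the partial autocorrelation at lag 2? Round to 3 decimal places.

-0.916

φ_{22} = (r_2 − r_1²) / (1 − r_1²)
r_1² = (0.71)² = 0.5041
Numerator = 0.05 − 0.5041 = -0.4541; denominator = 1 − 0.5041 = 0.4959
φ_{22} = -0.4541 / 0.4959 = -0.916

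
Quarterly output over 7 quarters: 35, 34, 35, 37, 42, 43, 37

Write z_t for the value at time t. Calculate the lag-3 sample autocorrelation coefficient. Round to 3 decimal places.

Mean z̄ = (35 + 34 + 35 + 37 + 42 + 43 + 37)/7 = 37.5714
Deviations from mean: -2.5714, -3.5714, -2.5714, -0.5714, 4.4286, 5.4286, -0.5714
Numerator Σ_{t=1}^{4}(z_t−z̄)(z_{t+3}−z̄) = -27.9796
Denominator Σ(z_t−z̄)² = 75.7143
r_3 = -27.9796 / 75.7143 = -0.370

-0.370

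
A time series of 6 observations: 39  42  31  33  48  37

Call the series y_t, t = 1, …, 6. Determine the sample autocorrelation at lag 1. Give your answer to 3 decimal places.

Mean ȳ = (39 + 42 + 31 + 33 + 48 + 37)/6 = 38.3333
Σ(y_t−ȳ)(y_{t+1}−ȳ) = (2.4444) + (-26.8889) + (39.1111) + (-51.5556) + (-12.8889) = -49.7778
Denominator Σ(y_t−ȳ)² = 191.3333
r_1 = -49.7778 / 191.3333 = -0.260

-0.260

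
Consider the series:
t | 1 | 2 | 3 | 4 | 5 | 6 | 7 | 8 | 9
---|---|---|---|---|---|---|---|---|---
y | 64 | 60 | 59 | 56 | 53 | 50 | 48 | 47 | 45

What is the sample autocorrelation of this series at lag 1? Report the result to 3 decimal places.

Mean ȳ = (64 + 60 + 59 + 56 + 53 + 50 + 48 + 47 + 45)/9 = 53.5556
Numerator Σ_{t=1}^{8}(y_t−ȳ)(y_{t+1}−ȳ) = 228.5802
Denominator Σ(y_t−ȳ)² = 346.2222
r_1 = 228.5802 / 346.2222 = 0.660

0.660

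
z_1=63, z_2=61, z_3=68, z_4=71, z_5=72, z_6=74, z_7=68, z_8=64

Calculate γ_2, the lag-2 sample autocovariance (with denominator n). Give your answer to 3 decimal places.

Mean z̄ = (63 + 61 + 68 + 71 + 72 + 74 + 68 + 64)/8 = 67.6250
Deviations: -4.6250, -6.6250, 0.3750, 3.3750, 4.3750, 6.3750, 0.3750, -3.6250
Σ_{t=1}^{6}(z_t−z̄)(z_{t+2}−z̄) = -22.4063
γ_2 = -22.4063 / 8 = -2.801

-2.801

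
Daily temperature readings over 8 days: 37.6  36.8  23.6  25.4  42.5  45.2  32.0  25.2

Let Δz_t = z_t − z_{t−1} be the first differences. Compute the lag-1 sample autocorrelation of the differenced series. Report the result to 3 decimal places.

0.157

First differences Δz: -0.8, -13.2, 1.8, 17.1, 2.7, -13.2, -6.8
Mean of differences = -1.7714
Numerator Σ(Δz_t−Δz̄)(Δz_{t+1}−Δz̄) = 106.2292
Denominator Σ(Δz_t−Δz̄)² = 676.3343
r_1(Δz) = 106.2292 / 676.3343 = 0.157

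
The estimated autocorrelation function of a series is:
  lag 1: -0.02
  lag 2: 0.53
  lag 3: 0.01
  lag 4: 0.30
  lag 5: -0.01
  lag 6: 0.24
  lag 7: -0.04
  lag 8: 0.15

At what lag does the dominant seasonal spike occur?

2

The largest autocorrelation is r_2 = 0.53, with weaker echoes at lags 4 (0.30), 6 (0.24) and 8 (0.15); the remaining lags stay at or below 0.01.
The dominant spike at lag 2 indicates a seasonal period of 2.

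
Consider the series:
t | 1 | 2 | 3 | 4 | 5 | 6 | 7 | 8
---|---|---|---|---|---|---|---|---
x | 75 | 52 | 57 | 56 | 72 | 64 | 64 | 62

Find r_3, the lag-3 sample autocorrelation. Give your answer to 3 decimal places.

-0.472

Mean x̄ = (75 + 52 + 57 + 56 + 72 + 64 + 64 + 62)/8 = 62.7500
Deviations from mean: 12.2500, -10.7500, -5.7500, -6.7500, 9.2500, 1.2500, 1.2500, -0.7500
Σ(x_t−x̄)(x_{t+3}−x̄) = (-82.6875) + (-99.4375) + (-7.1875) + (-8.4375) + (-6.9375) = -204.6875
Denominator Σ(x_t−x̄)² = 433.5000
r_3 = -204.6875 / 433.5000 = -0.472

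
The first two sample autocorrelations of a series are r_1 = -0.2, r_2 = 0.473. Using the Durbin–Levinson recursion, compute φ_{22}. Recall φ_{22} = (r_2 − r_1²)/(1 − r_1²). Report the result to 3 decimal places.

0.451

φ_{22} = (r_2 − r_1²) / (1 − r_1²)
r_1² = (-0.2)² = 0.04
Numerator = 0.473 − 0.0400 = 0.4330; denominator = 1 − 0.0400 = 0.9600
φ_{22} = 0.4330 / 0.9600 = 0.451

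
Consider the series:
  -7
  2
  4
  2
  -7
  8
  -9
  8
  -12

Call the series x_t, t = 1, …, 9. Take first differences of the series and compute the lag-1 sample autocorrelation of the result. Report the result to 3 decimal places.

-0.718

First differences Δx: 9, 2, -2, -9, 15, -17, 17, -20
Mean of differences = -0.6250
Numerator Σ(Δx_t−Δx̄)(Δx_{t+1}−Δx̄) = -983.6406
Denominator Σ(Δx_t−Δx̄)² = 1369.8750
r_1(Δx) = -983.6406 / 1369.8750 = -0.718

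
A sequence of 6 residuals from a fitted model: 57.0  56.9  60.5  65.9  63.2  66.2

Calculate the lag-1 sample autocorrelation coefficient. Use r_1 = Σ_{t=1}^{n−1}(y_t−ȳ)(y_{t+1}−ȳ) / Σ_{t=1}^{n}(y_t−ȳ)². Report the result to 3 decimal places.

Mean ȳ = (57.0 + 56.9 + 60.5 + 65.9 + 63.2 + 66.2)/6 = 61.6167
Deviations from mean: -4.6167, -4.7167, -1.1167, 4.2833, 1.5833, 4.5833
Numerator Σ_{t=1}^{5}(y_t−ȳ)(y_{t+1}−ȳ) = 36.2981
Denominator Σ(y_t−ȳ)² = 86.6683
r_1 = 36.2981 / 86.6683 = 0.419

0.419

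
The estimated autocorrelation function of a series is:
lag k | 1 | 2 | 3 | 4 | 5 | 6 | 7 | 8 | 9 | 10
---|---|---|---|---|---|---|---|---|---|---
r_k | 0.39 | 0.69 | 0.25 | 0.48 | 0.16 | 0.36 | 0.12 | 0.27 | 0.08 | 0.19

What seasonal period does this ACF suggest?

The largest autocorrelation is r_2 = 0.69, with a weaker echo at lag 4 (0.48); the remaining lags stay at or below 0.39.
The dominant spike at lag 2 indicates a seasonal period of 2.

2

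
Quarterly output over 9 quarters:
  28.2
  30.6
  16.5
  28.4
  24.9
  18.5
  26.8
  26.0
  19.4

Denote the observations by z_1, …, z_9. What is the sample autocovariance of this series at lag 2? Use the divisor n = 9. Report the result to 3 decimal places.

Mean z̄ = (28.2 + 30.6 + 16.5 + 28.4 + 24.9 + 18.5 + 26.8 + 26.0 + 19.4)/9 = 24.3667
Σ_{t=1}^{7}(z_t−z̄)(z_{t+2}−z̄) = -53.2422
γ_2 = -53.2422 / 9 = -5.916

-5.916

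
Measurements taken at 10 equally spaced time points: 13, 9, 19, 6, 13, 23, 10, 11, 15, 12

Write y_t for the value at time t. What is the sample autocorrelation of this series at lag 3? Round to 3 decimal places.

0.475

Mean ȳ = (13 + 9 + 19 + 6 + 13 + 23 + 10 + 11 + 15 + 12)/10 = 13.1000
Σ(y_t−ȳ)(y_{t+3}−ȳ) = (0.7100) + (0.4100) + (58.4100) + (22.0100) + (0.2100) + (18.8100) + (3.4100) = 103.9700
Denominator Σ(y_t−ȳ)² = 218.9000
r_3 = 103.9700 / 218.9000 = 0.475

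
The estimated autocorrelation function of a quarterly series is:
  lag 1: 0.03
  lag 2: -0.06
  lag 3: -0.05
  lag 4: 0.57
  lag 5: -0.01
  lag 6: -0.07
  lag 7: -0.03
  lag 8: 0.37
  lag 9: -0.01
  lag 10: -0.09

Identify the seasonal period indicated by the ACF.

The largest autocorrelation is r_4 = 0.57, with a weaker echo at lag 8 (0.37); the remaining lags stay at or below 0.03.
The dominant spike at lag 4 indicates a seasonal period of 4.

4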